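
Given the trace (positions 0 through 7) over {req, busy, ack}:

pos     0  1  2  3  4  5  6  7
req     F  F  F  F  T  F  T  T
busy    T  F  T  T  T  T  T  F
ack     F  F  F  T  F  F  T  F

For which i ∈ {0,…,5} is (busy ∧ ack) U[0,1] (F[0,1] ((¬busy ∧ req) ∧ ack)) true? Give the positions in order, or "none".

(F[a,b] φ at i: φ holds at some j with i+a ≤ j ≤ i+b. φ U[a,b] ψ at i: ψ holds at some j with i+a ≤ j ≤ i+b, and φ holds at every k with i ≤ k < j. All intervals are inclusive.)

Evaluate at each i in [0,5]:
  i=0: ✗ (no rhs in [0,1])
  i=1: ✗ (no rhs in [1,2])
  i=2: ✗ (no rhs in [2,3])
  i=3: ✗ (no rhs in [3,4])
  i=4: ✗ (no rhs in [4,5])
  i=5: ✗ (no rhs in [5,6])

none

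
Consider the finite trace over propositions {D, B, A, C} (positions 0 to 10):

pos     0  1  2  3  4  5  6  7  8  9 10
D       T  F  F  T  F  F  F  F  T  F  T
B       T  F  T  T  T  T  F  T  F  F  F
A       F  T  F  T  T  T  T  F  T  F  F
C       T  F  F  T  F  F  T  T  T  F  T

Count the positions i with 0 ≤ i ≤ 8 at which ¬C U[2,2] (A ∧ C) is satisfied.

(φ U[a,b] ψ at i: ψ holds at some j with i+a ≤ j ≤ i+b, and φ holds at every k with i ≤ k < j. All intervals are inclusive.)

Evaluate at each i in [0,8]:
  i=0: ✗ (no rhs in [2,2])
  i=1: ✓ (rhs at j=3; lhs holds on [1,2])
  i=2: ✗ (no rhs in [4,4])
  i=3: ✗ (no rhs in [5,5])
  i=4: ✓ (rhs at j=6; lhs holds on [4,5])
  i=5: ✗ (no rhs in [7,7])
  i=6: ✗ (lhs fails at k=6 before rhs at j=8)
  i=7: ✗ (no rhs in [9,9])
  i=8: ✗ (no rhs in [10,10])
Positions where it holds: {1, 4} → 2.

2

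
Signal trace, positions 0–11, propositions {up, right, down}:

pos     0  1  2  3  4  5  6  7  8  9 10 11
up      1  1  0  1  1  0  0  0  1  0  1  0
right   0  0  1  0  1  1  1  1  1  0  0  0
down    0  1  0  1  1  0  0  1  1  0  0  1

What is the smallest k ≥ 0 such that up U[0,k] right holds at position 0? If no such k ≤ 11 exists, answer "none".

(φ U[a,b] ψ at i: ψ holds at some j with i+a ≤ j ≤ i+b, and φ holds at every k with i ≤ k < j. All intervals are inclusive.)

Need earliest j ≥ 0 with right, and up at every k in [0,j-1].
  j=0: rhs fails.
  j=1: rhs fails.
  j=2: rhs holds; lhs holds on [0,1]. k = 2.

2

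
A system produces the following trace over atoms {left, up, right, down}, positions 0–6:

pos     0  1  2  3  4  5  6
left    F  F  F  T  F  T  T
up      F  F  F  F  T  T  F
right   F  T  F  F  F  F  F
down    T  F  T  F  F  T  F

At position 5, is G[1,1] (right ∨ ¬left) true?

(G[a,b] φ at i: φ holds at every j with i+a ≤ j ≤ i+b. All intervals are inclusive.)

Check (right ∨ ¬left) at every j in [6,6]:
  j=6: false
Fails at j=6 → formula fails.

Does not hold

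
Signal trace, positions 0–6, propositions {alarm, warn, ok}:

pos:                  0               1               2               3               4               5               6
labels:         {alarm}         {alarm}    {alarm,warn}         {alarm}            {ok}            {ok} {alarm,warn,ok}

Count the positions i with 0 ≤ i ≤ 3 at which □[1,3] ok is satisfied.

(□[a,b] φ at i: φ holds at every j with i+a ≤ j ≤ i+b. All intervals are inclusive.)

1

Evaluate at each i in [0,3]:
  i=0: ✗ (fails at j=1)
  i=1: ✗ (fails at j=2)
  i=2: ✗ (fails at j=3)
  i=3: ✓ (all of [4,6])
Positions where it holds: {3} → 1.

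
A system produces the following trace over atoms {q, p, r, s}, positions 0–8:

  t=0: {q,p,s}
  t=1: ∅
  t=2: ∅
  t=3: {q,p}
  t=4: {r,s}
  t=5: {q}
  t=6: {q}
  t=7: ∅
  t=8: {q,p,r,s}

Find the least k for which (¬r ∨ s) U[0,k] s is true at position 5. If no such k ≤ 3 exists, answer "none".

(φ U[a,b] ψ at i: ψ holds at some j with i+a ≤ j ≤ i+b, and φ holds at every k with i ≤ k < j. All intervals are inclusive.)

Need earliest j ≥ 5 with s, and (¬r ∨ s) at every k in [5,j-1].
  j=5: rhs fails.
  j=6: rhs fails.
  j=7: rhs fails.
  j=8: rhs holds; lhs holds on [5,7]. k = 3.

3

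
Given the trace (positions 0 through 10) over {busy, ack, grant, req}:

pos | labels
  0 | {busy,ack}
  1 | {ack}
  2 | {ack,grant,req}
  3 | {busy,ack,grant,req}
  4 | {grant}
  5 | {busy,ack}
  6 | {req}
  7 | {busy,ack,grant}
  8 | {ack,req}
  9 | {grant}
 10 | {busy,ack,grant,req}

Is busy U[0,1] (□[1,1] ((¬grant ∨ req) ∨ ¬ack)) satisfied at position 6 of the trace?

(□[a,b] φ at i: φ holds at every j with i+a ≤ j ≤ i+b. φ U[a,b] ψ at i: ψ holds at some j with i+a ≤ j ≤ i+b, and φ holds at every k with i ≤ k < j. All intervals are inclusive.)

False

Need some j in [6,7] with □[1,1] ((¬grant ∨ req) ∨ ¬ack), and busy at every k in [6,j-1].
  j=6: □[1,1] ((¬grant ∨ req) ∨ ¬ack) — fails at 7.
  j=7: □[1,1] ((¬grant ∨ req) ∨ ¬ack) holds, but busy fails at k=6 → not this j.
No j in the window works → until fails.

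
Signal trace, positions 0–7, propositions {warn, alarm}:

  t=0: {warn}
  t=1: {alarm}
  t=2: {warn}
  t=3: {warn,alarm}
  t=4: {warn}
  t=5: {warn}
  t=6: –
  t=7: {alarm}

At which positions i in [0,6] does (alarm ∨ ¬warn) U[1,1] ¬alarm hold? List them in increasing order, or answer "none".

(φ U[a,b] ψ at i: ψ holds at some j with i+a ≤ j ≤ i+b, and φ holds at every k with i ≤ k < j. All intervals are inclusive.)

Evaluate at each i in [0,6]:
  i=0: ✗ (no rhs in [1,1])
  i=1: ✓ (rhs at j=2; lhs holds on [1,1])
  i=2: ✗ (no rhs in [3,3])
  i=3: ✓ (rhs at j=4; lhs holds on [3,3])
  i=4: ✗ (lhs fails at k=4 before rhs at j=5)
  i=5: ✗ (lhs fails at k=5 before rhs at j=6)
  i=6: ✗ (no rhs in [7,7])

1, 3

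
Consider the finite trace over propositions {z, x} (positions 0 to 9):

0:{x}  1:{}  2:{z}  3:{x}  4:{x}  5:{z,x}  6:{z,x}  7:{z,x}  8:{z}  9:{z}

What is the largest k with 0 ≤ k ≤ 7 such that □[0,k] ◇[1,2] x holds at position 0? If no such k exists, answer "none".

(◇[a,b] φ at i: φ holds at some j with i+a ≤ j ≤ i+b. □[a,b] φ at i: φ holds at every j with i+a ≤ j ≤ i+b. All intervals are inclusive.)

none

◇[1,2] x must hold from j=0 onward; find where it first fails.
  j=0: fails → no k works.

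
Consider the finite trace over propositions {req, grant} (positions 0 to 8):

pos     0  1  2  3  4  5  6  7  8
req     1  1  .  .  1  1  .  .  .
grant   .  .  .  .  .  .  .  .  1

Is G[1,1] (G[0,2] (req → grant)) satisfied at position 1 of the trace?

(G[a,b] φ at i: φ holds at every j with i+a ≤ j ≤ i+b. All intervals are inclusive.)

Does not hold

Check G[0,2] (req → grant) at every j in [2,2]:
  j=2: fails at 4
Fails at j=2 → formula fails.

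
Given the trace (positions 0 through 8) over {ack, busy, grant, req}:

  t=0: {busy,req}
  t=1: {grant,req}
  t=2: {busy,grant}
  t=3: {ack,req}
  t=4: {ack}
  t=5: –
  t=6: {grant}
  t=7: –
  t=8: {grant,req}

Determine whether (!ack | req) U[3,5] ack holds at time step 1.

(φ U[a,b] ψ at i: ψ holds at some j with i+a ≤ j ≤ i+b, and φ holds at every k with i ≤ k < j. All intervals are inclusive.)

Need some j in [4,6] with ack, and (!ack | req) at every k in [1,j-1].
  j=4: ack holds; (!ack | req) holds at every k in [1,3] → satisfied.

Holds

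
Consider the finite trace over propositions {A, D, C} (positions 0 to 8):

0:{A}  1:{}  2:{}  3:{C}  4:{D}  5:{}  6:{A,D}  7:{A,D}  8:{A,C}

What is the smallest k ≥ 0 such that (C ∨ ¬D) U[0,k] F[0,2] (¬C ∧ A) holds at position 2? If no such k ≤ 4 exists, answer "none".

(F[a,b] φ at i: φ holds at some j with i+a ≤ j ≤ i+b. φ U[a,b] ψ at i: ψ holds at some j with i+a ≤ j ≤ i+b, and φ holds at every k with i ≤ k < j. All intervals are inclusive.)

2

Need earliest j ≥ 2 with F[0,2] (¬C ∧ A), and (C ∨ ¬D) at every k in [2,j-1].
  j=2: rhs fails.
  j=3: rhs fails.
  j=4: rhs holds; lhs holds on [2,3]. k = 2.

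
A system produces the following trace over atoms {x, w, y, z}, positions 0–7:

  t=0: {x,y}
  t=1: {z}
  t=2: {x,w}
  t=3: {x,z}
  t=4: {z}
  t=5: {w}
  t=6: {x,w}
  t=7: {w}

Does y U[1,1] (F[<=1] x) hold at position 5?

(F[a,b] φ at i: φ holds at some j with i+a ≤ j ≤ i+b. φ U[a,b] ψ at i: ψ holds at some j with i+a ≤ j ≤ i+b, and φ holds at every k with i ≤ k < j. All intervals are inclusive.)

Does not hold

Need some j in [6,6] with F[<=1] x, and y at every k in [5,j-1].
  j=6: F[<=1] x holds, but y fails at k=5 → not this j.
No j in the window works → until fails.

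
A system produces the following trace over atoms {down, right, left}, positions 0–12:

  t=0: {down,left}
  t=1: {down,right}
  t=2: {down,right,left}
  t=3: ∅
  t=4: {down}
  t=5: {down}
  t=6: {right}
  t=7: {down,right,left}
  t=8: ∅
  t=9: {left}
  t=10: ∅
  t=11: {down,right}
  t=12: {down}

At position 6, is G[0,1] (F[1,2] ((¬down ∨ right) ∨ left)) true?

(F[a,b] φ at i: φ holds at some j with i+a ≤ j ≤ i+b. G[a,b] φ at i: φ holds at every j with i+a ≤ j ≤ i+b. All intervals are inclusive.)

True

Check F[1,2] ((¬down ∨ right) ∨ left) at every j in [6,7]:
  j=6: holds (witness at 7)
  j=7: holds (witness at 8)
All positions satisfy it → formula holds.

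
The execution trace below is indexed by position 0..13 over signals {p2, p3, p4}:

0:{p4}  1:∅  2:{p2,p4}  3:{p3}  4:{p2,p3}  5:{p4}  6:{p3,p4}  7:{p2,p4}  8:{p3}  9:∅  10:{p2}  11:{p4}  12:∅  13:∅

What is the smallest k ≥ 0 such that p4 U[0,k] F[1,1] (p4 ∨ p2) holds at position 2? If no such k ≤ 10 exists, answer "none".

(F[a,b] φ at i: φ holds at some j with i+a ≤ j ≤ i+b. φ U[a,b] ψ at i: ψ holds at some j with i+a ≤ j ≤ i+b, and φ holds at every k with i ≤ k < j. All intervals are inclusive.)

1

Need earliest j ≥ 2 with F[1,1] (p4 ∨ p2), and p4 at every k in [2,j-1].
  j=2: rhs fails.
  j=3: rhs holds; lhs holds on [2,2]. k = 1.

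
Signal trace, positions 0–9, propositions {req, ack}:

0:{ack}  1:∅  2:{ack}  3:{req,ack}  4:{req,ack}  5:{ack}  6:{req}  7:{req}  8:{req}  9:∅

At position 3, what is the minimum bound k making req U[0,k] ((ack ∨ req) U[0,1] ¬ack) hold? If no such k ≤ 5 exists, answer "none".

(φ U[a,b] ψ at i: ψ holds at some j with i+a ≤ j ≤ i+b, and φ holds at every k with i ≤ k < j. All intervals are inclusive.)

2

Need earliest j ≥ 3 with ((ack ∨ req) U[0,1] ¬ack), and req at every k in [3,j-1].
  j=3: rhs fails.
  j=4: rhs fails.
  j=5: rhs holds; lhs holds on [3,4]. k = 2.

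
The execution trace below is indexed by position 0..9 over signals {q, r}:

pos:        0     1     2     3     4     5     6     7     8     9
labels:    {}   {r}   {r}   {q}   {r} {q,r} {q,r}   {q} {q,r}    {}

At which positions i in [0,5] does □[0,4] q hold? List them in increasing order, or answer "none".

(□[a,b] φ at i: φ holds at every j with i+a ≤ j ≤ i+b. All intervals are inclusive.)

Evaluate at each i in [0,5]:
  i=0: ✗ (fails at j=0)
  i=1: ✗ (fails at j=1)
  i=2: ✗ (fails at j=2)
  i=3: ✗ (fails at j=4)
  i=4: ✗ (fails at j=4)
  i=5: ✗ (fails at j=9)

none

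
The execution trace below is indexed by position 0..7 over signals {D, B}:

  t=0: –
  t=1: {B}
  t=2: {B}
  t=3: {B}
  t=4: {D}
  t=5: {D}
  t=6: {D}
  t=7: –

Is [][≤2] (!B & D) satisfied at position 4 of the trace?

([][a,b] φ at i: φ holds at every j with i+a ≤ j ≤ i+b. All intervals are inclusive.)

Check (!B & D) at every j in [4,6]:
  j=4: true
  j=5: true
  j=6: true
All positions satisfy it → formula holds.

Yes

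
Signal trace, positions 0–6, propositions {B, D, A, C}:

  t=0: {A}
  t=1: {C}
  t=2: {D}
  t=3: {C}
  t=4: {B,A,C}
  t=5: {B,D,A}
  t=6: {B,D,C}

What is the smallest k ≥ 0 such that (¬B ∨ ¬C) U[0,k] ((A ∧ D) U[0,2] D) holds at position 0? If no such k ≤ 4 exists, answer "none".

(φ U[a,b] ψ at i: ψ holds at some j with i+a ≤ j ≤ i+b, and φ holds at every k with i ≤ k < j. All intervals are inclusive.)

Need earliest j ≥ 0 with ((A ∧ D) U[0,2] D), and (¬B ∨ ¬C) at every k in [0,j-1].
  j=0: rhs fails.
  j=1: rhs fails.
  j=2: rhs holds; lhs holds on [0,1]. k = 2.

2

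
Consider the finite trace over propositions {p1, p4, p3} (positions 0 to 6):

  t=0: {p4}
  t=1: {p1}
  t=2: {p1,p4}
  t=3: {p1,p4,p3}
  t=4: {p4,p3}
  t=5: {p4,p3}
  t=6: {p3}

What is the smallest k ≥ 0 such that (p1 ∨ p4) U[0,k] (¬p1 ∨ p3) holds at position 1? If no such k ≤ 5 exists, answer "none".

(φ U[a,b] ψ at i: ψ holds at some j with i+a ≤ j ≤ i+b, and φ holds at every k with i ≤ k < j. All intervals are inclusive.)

Need earliest j ≥ 1 with (¬p1 ∨ p3), and (p1 ∨ p4) at every k in [1,j-1].
  j=1: rhs fails.
  j=2: rhs fails.
  j=3: rhs holds; lhs holds on [1,2]. k = 2.

2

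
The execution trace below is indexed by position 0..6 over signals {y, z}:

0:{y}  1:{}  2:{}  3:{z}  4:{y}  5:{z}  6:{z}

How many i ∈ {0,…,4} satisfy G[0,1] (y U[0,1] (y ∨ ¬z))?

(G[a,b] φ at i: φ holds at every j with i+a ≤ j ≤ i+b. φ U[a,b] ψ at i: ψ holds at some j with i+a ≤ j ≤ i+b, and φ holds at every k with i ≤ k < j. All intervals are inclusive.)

Evaluate at each i in [0,4]:
  i=0: ✓ (all of [0,1])
  i=1: ✓ (all of [1,2])
  i=2: ✗ (fails at j=3)
  i=3: ✗ (fails at j=3)
  i=4: ✗ (fails at j=5)
Positions where it holds: {0, 1} → 2.

2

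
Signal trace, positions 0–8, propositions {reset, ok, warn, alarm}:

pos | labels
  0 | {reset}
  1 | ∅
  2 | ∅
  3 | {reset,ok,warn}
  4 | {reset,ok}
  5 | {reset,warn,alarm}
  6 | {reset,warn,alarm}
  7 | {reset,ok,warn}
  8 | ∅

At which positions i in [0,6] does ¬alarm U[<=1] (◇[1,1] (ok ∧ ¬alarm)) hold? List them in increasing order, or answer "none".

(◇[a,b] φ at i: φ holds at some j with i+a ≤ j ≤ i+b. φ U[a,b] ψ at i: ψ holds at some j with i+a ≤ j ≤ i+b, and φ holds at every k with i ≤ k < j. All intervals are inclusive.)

Evaluate at each i in [0,6]:
  i=0: ✗ (no rhs in [0,1])
  i=1: ✓ (rhs at j=2; lhs holds on [1,1])
  i=2: ✓ (rhs at j=2)
  i=3: ✓ (rhs at j=3)
  i=4: ✗ (no rhs in [4,5])
  i=5: ✗ (lhs fails at k=5 before rhs at j=6)
  i=6: ✓ (rhs at j=6)

1, 2, 3, 6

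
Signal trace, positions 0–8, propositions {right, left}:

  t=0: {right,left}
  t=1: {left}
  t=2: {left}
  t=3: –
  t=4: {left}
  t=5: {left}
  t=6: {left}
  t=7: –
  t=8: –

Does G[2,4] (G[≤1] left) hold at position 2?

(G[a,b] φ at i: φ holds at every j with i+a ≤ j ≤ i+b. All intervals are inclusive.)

Does not hold

Check G[≤1] left at every j in [4,6]:
  j=4: holds on [4,5]
  j=5: holds on [5,6]
  j=6: fails at 7
Fails at j=6 → formula fails.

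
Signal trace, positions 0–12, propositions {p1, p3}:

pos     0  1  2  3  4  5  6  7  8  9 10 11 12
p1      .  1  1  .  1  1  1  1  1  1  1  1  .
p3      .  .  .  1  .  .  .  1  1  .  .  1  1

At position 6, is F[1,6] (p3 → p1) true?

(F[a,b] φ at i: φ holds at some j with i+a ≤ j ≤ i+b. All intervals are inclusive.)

True

Check (p3 → p1) at each j in [7,12]:
  j=7: true
  j=8: true
  j=9: true
  j=10: true
  j=11: true
  j=12: false
Found at j=7 → formula holds.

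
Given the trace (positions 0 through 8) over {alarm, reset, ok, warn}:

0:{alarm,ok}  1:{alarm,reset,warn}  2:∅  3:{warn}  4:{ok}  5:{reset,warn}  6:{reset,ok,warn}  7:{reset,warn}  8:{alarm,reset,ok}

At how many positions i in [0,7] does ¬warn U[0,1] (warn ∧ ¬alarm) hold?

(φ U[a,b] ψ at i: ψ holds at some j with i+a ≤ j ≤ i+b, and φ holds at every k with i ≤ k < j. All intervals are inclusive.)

Evaluate at each i in [0,7]:
  i=0: ✗ (no rhs in [0,1])
  i=1: ✗ (no rhs in [1,2])
  i=2: ✓ (rhs at j=3; lhs holds on [2,2])
  i=3: ✓ (rhs at j=3)
  i=4: ✓ (rhs at j=5; lhs holds on [4,4])
  i=5: ✓ (rhs at j=5)
  i=6: ✓ (rhs at j=6)
  i=7: ✓ (rhs at j=7)
Positions where it holds: {2, 3, 4, 5, 6, 7} → 6.

6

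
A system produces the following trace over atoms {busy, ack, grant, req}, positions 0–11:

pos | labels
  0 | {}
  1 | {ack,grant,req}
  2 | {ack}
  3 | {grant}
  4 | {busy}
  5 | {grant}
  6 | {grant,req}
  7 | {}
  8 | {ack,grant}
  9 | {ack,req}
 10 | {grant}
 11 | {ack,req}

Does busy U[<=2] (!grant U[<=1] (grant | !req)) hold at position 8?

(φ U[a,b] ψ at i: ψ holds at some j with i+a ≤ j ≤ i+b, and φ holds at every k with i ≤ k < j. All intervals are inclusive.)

True

Need some j in [8,10] with (!grant U[<=1] (grant | !req)), and busy at every k in [8,j-1].
  j=8: (!grant U[<=1] (grant | !req)) holds; no prefix to check → satisfied.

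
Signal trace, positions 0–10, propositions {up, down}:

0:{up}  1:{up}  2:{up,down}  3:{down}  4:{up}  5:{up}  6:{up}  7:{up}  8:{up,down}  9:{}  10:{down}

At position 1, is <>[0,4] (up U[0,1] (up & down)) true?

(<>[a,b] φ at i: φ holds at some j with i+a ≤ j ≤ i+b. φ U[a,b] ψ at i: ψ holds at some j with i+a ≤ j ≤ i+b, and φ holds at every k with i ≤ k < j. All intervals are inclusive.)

Check (up U[0,1] (up & down)) at each j in [1,5]:
  j=1: holds
  j=2: holds
  j=3: fails
  j=4: fails
  j=5: fails
Found at j=1 → formula holds.

Yes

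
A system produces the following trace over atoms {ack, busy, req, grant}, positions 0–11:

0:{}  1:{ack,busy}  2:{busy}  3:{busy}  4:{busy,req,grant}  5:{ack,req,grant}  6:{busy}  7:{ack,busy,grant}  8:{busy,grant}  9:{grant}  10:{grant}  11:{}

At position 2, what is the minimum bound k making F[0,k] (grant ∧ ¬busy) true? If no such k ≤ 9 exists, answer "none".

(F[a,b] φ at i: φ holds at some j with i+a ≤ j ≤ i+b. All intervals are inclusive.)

Scan j = 2,3,… for (grant ∧ ¬busy):
  j=2: fails
  j=3: fails
  j=4: fails
  j=5: holds
First hit at j=5, so smallest k = 5-2 = 3.

3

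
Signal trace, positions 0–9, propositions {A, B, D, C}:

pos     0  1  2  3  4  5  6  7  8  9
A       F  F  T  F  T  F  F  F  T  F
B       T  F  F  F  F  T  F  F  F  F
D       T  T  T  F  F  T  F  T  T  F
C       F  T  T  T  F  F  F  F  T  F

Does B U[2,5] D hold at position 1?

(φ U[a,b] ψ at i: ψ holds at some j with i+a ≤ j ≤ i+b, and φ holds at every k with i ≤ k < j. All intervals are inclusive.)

Does not hold

Need some j in [3,6] with D, and B at every k in [1,j-1].
  j=3: D false.
  j=4: D false.
  j=5: D holds, but B fails at k=1 → not this j.
  j=6: D false.
No j in the window works → until fails.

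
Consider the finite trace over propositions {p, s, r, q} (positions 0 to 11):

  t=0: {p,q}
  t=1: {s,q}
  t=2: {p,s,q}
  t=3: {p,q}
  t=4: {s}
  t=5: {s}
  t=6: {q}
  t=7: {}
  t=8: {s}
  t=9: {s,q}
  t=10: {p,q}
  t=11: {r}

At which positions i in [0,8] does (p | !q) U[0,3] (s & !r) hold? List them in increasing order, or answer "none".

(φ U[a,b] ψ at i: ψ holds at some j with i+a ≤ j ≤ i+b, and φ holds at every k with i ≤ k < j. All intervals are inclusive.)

0, 1, 2, 3, 4, 5, 7, 8

Evaluate at each i in [0,8]:
  i=0: ✓ (rhs at j=1; lhs holds on [0,0])
  i=1: ✓ (rhs at j=1)
  i=2: ✓ (rhs at j=2)
  i=3: ✓ (rhs at j=4; lhs holds on [3,3])
  i=4: ✓ (rhs at j=4)
  i=5: ✓ (rhs at j=5)
  i=6: ✗ (lhs fails at k=6 before rhs at j=8)
  i=7: ✓ (rhs at j=8; lhs holds on [7,7])
  i=8: ✓ (rhs at j=8)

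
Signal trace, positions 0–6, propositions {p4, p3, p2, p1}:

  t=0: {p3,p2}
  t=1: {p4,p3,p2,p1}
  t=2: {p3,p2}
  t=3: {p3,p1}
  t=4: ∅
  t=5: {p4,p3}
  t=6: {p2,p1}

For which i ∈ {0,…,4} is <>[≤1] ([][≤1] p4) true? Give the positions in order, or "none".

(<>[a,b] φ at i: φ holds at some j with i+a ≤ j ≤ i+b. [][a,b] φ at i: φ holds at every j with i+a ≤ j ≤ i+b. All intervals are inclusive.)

none

Evaluate at each i in [0,4]:
  i=0: ✗ (none in [0,1])
  i=1: ✗ (none in [1,2])
  i=2: ✗ (none in [2,3])
  i=3: ✗ (none in [3,4])
  i=4: ✗ (none in [4,5])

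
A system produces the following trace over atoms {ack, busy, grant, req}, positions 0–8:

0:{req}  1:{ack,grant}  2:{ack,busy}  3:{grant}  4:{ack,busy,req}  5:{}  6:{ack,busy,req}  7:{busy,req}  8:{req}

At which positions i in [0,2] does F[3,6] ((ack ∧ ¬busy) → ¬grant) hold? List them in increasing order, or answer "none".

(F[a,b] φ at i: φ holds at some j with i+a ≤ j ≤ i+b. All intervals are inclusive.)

Evaluate at each i in [0,2]:
  i=0: ✓ (witness j=3)
  i=1: ✓ (witness j=4)
  i=2: ✓ (witness j=5)

0, 1, 2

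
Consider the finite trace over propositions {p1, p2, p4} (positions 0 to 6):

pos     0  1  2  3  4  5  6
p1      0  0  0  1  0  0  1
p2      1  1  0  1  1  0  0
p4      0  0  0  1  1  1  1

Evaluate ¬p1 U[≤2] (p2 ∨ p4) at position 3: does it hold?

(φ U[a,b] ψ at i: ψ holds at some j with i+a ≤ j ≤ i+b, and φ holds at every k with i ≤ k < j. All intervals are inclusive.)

Holds

Need some j in [3,5] with (p2 ∨ p4), and ¬p1 at every k in [3,j-1].
  j=3: (p2 ∨ p4) holds; no prefix to check → satisfied.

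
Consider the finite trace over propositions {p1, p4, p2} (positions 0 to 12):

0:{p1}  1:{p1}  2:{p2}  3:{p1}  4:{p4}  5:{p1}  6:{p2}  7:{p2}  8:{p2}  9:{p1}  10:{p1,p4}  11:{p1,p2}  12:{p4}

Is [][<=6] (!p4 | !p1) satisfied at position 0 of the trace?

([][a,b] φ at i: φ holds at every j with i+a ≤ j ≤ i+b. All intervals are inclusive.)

Check (!p4 | !p1) at every j in [0,6]:
  j=0: true
  j=1: true
  j=2: true
  j=3: true
  j=4: true
  j=5: true
  j=6: true
All positions satisfy it → formula holds.

Holds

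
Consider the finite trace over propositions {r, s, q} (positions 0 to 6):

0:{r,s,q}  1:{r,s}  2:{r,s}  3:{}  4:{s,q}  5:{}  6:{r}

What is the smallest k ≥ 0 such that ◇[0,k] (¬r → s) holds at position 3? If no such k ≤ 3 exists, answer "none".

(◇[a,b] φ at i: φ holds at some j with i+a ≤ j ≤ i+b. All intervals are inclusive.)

Scan j = 3,4,… for (¬r → s):
  j=3: fails
  j=4: holds
First hit at j=4, so smallest k = 4-3 = 1.

1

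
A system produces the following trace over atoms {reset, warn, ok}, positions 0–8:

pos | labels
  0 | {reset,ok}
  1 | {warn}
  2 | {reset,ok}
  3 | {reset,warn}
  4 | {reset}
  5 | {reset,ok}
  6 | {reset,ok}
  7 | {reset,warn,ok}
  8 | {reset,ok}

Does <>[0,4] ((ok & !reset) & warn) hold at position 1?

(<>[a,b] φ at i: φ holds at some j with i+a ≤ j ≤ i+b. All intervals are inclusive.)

No

Check ((ok & !reset) & warn) at each j in [1,5]:
  j=1: false
  j=2: false
  j=3: false
  j=4: false
  j=5: false
No position in the window satisfies it → formula fails.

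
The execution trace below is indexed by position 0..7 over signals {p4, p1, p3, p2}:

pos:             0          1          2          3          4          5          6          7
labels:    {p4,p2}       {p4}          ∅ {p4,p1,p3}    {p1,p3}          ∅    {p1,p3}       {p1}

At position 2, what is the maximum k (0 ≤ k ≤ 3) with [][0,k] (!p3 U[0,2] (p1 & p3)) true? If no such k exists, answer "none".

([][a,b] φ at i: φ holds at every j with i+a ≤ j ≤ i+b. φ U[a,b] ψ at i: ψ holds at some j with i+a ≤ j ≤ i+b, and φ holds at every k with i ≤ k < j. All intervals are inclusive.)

3

(!p3 U[0,2] (p1 & p3)) must hold from j=2 onward; find where it first fails.
  j=2: holds
  j=3: holds
  j=4: holds
  j=5: holds
Holds through j=5; largest k = 3.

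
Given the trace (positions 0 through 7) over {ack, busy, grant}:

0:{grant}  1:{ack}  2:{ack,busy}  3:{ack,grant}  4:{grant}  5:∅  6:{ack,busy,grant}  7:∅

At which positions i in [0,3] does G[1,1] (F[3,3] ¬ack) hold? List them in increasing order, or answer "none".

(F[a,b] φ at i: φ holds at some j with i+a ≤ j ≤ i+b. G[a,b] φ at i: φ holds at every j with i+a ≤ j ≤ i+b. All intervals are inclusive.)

0, 1, 3

Evaluate at each i in [0,3]:
  i=0: ✓ (all of [1,1])
  i=1: ✓ (all of [2,2])
  i=2: ✗ (fails at j=3)
  i=3: ✓ (all of [4,4])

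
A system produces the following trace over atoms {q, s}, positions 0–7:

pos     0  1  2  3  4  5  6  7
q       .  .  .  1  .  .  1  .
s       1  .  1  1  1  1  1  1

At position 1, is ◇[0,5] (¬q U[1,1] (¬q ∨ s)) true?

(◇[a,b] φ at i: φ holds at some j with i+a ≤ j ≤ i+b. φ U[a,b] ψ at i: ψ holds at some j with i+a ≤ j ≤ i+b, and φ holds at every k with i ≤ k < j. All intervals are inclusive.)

Check (¬q U[1,1] (¬q ∨ s)) at each j in [1,6]:
  j=1: holds
  j=2: holds
  j=3: fails
  j=4: holds
  j=5: holds
  j=6: fails
Found at j=1 → formula holds.

Holds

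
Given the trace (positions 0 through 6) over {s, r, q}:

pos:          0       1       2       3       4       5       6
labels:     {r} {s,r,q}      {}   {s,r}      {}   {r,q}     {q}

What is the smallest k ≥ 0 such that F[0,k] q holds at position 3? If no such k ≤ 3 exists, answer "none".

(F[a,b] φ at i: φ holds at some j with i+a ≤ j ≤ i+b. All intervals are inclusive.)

2

Scan j = 3,4,… for q:
  j=3: fails
  j=4: fails
  j=5: holds
First hit at j=5, so smallest k = 5-3 = 2.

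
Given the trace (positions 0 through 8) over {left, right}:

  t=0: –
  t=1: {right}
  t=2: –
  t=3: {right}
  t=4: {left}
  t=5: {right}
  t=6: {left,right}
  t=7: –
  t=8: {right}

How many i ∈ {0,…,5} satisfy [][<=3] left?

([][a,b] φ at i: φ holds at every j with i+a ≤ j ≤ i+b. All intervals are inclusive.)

0

Evaluate at each i in [0,5]:
  i=0: ✗ (fails at j=0)
  i=1: ✗ (fails at j=1)
  i=2: ✗ (fails at j=2)
  i=3: ✗ (fails at j=3)
  i=4: ✗ (fails at j=5)
  i=5: ✗ (fails at j=5)
Positions where it holds: {} → 0.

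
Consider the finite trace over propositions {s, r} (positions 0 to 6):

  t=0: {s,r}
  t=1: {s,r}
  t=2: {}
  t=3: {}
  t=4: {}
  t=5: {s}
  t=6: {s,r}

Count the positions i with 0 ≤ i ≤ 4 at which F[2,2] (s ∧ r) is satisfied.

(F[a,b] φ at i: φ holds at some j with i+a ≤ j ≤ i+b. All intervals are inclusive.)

1

Evaluate at each i in [0,4]:
  i=0: ✗ (none in [2,2])
  i=1: ✗ (none in [3,3])
  i=2: ✗ (none in [4,4])
  i=3: ✗ (none in [5,5])
  i=4: ✓ (witness j=6)
Positions where it holds: {4} → 1.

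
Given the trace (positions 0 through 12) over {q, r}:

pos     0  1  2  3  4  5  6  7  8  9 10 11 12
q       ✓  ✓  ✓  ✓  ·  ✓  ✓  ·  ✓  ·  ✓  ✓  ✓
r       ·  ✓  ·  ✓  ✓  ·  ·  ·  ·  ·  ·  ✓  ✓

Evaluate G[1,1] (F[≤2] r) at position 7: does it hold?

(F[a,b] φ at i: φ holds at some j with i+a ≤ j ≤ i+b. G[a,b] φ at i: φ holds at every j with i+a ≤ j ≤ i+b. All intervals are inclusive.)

Check F[≤2] r at every j in [8,8]:
  j=8: fails (none in [8,10])
Fails at j=8 → formula fails.

No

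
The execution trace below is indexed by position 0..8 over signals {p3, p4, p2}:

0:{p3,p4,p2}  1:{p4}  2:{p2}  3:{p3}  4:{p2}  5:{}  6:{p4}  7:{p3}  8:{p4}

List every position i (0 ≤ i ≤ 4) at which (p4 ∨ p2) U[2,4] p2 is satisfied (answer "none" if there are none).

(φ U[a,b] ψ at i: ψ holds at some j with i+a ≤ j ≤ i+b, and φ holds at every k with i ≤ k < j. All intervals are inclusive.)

0

Evaluate at each i in [0,4]:
  i=0: ✓ (rhs at j=2; lhs holds on [0,1])
  i=1: ✗ (lhs fails at k=3 before rhs at j=4)
  i=2: ✗ (lhs fails at k=3 before rhs at j=4)
  i=3: ✗ (no rhs in [5,7])
  i=4: ✗ (no rhs in [6,8])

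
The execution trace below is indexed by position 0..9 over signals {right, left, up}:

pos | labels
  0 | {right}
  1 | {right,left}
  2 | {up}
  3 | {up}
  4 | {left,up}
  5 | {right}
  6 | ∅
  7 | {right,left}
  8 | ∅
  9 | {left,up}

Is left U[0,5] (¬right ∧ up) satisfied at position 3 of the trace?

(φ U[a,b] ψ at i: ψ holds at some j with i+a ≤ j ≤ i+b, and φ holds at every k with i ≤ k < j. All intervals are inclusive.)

Holds

Need some j in [3,8] with (¬right ∧ up), and left at every k in [3,j-1].
  j=3: (¬right ∧ up) holds; no prefix to check → satisfied.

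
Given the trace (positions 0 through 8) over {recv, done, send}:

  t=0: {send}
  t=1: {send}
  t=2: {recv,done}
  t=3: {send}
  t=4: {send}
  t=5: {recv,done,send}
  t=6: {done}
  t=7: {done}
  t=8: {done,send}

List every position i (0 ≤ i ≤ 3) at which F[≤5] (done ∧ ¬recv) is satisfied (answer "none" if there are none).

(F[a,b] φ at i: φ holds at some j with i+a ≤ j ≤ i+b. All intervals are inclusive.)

1, 2, 3

Evaluate at each i in [0,3]:
  i=0: ✗ (none in [0,5])
  i=1: ✓ (witness j=6)
  i=2: ✓ (witness j=6)
  i=3: ✓ (witness j=6)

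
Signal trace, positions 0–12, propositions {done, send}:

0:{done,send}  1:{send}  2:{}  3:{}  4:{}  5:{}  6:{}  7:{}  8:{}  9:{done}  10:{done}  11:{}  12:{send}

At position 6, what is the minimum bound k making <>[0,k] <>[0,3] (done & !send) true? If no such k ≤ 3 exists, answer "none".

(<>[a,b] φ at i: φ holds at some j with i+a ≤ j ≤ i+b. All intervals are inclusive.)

0

Scan j = 6,7,… for <>[0,3] (done & !send):
  j=6: holds
First hit at j=6, so smallest k = 6-6 = 0.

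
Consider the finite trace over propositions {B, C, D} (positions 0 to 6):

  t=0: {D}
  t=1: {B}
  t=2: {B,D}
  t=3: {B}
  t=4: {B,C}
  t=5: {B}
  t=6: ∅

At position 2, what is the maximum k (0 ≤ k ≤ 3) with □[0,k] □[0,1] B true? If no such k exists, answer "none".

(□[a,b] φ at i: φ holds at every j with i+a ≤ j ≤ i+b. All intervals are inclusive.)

2

□[0,1] B must hold from j=2 onward; find where it first fails.
  j=2: holds
  j=3: holds
  j=4: holds
  j=5: fails
Holds on [2,4], so largest k = 2.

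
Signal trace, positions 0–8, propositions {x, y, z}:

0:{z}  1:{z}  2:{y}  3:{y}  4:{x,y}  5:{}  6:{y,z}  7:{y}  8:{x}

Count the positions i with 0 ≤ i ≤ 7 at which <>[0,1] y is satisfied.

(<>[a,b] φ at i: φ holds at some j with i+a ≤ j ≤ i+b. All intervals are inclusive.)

7

Evaluate at each i in [0,7]:
  i=0: ✗ (none in [0,1])
  i=1: ✓ (witness j=2)
  i=2: ✓ (witness j=2)
  i=3: ✓ (witness j=3)
  i=4: ✓ (witness j=4)
  i=5: ✓ (witness j=6)
  i=6: ✓ (witness j=6)
  i=7: ✓ (witness j=7)
Positions where it holds: {1, 2, 3, 4, 5, 6, 7} → 7.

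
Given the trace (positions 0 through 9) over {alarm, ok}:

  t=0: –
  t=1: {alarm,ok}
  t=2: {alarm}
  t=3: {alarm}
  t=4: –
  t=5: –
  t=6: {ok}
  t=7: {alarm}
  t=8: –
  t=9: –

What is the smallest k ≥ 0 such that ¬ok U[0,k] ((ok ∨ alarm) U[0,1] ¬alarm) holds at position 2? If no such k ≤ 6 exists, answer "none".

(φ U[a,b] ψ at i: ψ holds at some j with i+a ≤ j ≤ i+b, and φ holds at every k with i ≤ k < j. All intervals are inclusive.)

Need earliest j ≥ 2 with ((ok ∨ alarm) U[0,1] ¬alarm), and ¬ok at every k in [2,j-1].
  j=2: rhs fails.
  j=3: rhs holds; lhs holds on [2,2]. k = 1.

1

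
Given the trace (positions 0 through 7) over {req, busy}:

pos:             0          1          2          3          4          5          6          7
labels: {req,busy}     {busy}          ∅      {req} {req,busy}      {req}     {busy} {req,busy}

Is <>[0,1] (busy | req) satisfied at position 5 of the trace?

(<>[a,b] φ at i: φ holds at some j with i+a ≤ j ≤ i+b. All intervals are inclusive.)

Yes

Check (busy | req) at each j in [5,6]:
  j=5: true
  j=6: true
Found at j=5 → formula holds.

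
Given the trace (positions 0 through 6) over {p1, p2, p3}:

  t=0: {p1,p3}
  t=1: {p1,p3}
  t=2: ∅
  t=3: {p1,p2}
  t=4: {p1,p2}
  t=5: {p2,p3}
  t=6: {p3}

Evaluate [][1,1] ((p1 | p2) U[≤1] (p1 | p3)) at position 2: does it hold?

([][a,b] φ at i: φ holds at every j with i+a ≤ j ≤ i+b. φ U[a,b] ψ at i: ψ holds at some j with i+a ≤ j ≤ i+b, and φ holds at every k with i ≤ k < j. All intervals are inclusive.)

True

Check ((p1 | p2) U[≤1] (p1 | p3)) at every j in [3,3]:
  j=3: holds
All positions satisfy it → formula holds.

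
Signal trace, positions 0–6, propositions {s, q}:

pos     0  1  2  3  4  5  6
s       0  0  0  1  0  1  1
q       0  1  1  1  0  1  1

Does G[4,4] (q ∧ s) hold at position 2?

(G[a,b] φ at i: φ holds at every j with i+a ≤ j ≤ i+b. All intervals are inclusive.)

Holds

Check (q ∧ s) at every j in [6,6]:
  j=6: true
All positions satisfy it → formula holds.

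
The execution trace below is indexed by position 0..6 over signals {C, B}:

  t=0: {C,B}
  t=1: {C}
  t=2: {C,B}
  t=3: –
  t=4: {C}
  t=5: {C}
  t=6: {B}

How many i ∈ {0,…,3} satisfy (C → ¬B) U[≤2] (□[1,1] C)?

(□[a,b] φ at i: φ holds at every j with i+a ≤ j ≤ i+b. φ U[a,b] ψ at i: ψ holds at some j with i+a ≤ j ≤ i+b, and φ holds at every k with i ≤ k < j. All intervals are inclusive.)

3

Evaluate at each i in [0,3]:
  i=0: ✓ (rhs at j=0)
  i=1: ✓ (rhs at j=1)
  i=2: ✗ (lhs fails at k=2 before rhs at j=3)
  i=3: ✓ (rhs at j=3)
Positions where it holds: {0, 1, 3} → 3.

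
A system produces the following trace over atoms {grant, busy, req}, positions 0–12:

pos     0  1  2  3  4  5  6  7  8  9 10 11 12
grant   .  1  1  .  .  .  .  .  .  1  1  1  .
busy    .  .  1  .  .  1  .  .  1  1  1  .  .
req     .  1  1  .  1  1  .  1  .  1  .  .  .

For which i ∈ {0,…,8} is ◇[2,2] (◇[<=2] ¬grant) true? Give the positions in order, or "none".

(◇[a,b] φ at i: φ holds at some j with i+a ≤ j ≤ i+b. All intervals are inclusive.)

Evaluate at each i in [0,8]:
  i=0: ✓ (witness j=2)
  i=1: ✓ (witness j=3)
  i=2: ✓ (witness j=4)
  i=3: ✓ (witness j=5)
  i=4: ✓ (witness j=6)
  i=5: ✓ (witness j=7)
  i=6: ✓ (witness j=8)
  i=7: ✗ (none in [9,9])
  i=8: ✓ (witness j=10)

0, 1, 2, 3, 4, 5, 6, 8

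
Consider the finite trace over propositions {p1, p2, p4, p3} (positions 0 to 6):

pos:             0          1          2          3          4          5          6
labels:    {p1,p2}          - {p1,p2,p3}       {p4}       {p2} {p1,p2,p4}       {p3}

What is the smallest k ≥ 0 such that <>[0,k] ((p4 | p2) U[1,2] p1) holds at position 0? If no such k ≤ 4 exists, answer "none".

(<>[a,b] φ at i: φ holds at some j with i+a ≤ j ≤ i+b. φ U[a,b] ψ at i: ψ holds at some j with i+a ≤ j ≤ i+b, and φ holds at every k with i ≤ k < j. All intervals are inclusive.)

Scan j = 0,1,… for ((p4 | p2) U[1,2] p1):
  j=0: fails
  j=1: fails
  j=2: fails
  j=3: holds
First hit at j=3, so smallest k = 3-0 = 3.

3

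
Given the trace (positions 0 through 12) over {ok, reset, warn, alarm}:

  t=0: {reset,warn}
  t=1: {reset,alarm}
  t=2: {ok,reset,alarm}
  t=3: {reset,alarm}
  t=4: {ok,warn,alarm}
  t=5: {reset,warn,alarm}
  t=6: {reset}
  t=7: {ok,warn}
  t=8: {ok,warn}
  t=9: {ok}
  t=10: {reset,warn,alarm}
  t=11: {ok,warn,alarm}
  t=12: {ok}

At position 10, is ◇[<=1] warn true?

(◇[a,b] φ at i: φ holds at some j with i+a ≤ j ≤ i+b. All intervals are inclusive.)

Yes

Check warn at each j in [10,11]:
  j=10: true
  j=11: true
Found at j=10 → formula holds.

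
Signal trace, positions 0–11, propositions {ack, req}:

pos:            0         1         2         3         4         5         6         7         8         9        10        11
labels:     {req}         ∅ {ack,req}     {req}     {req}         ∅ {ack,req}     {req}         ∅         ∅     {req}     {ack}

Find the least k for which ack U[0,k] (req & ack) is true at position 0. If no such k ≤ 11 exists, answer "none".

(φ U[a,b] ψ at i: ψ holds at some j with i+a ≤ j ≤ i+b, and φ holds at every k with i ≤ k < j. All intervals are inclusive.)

none

Need earliest j ≥ 0 with (req & ack), and ack at every k in [0,j-1].
  j=0: rhs fails.
  j=1: rhs fails.
  j=2: rhs holds but lhs fails at k=0.
  j=3: rhs fails.
  j=4: rhs fails.
  j=5: rhs fails.
  j=6: rhs holds but lhs fails at k=0.
  j=7: rhs fails.
  j=8: rhs fails.
  j=9: rhs fails.
  j=10: rhs fails.
  j=11: rhs fails.
No witness within the range → none.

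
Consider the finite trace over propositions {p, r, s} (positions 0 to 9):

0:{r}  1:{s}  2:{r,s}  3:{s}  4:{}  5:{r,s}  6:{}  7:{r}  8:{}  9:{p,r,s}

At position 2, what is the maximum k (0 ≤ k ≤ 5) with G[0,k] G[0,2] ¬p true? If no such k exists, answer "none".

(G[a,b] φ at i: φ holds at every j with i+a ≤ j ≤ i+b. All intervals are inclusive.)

4

G[0,2] ¬p must hold from j=2 onward; find where it first fails.
  j=2: holds
  j=3: holds
  j=4: holds
  j=5: holds
  j=6: holds
  j=7: fails
Holds on [2,6], so largest k = 4.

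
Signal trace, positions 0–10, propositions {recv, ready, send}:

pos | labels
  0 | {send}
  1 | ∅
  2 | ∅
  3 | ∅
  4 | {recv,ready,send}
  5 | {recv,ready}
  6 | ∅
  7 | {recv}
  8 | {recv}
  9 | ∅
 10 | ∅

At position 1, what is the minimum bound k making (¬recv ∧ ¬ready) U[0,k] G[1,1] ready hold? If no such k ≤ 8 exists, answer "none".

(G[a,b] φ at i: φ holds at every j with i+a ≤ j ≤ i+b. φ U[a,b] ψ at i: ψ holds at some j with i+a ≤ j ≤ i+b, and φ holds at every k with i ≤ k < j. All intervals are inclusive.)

Need earliest j ≥ 1 with G[1,1] ready, and (¬recv ∧ ¬ready) at every k in [1,j-1].
  j=1: rhs fails.
  j=2: rhs fails.
  j=3: rhs holds; lhs holds on [1,2]. k = 2.

2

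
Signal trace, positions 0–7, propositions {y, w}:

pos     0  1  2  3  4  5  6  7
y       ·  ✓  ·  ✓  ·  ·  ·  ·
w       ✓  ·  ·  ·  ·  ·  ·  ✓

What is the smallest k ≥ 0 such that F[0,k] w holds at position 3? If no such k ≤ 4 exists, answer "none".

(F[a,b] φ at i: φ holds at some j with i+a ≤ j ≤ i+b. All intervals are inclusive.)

Scan j = 3,4,… for w:
  j=3: fails
  j=4: fails
  j=5: fails
  j=6: fails
  j=7: holds
First hit at j=7, so smallest k = 7-3 = 4.

4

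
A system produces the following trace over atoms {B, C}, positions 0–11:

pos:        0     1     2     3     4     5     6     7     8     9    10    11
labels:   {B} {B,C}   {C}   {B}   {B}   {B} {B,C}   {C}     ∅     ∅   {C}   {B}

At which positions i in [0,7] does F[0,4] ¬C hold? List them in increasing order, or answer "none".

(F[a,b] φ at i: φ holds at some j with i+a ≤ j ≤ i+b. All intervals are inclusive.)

0, 1, 2, 3, 4, 5, 6, 7

Evaluate at each i in [0,7]:
  i=0: ✓ (witness j=0)
  i=1: ✓ (witness j=3)
  i=2: ✓ (witness j=3)
  i=3: ✓ (witness j=3)
  i=4: ✓ (witness j=4)
  i=5: ✓ (witness j=5)
  i=6: ✓ (witness j=8)
  i=7: ✓ (witness j=8)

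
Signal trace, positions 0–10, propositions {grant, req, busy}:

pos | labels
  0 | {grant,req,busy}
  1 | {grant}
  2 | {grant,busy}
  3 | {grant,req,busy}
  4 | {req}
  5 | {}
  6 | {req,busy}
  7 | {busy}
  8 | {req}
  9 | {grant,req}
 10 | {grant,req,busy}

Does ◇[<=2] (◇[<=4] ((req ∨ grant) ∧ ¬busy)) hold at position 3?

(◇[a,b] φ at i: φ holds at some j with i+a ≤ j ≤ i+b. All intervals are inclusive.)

Yes

Check ◇[<=4] ((req ∨ grant) ∧ ¬busy) at each j in [3,5]:
  j=3: holds (witness at 4)
  j=4: holds (witness at 4)
  j=5: holds (witness at 8)
Found at j=3 → formula holds.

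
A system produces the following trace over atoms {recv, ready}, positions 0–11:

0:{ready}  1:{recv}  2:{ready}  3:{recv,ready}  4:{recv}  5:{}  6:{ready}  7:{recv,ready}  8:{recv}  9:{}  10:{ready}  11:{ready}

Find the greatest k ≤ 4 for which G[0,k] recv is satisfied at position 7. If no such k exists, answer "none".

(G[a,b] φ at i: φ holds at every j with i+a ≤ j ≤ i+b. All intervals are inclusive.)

recv must hold from j=7 onward; find where it first fails.
  j=7: holds
  j=8: holds
  j=9: fails
Holds on [7,8], so largest k = 1.

1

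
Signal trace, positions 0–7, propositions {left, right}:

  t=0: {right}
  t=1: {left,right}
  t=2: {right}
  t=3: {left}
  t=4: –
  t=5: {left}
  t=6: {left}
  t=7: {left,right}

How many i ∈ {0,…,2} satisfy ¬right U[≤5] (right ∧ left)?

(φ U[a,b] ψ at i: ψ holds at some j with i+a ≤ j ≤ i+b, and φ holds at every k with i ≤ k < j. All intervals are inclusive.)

Evaluate at each i in [0,2]:
  i=0: ✗ (lhs fails at k=0 before rhs at j=1)
  i=1: ✓ (rhs at j=1)
  i=2: ✗ (lhs fails at k=2 before rhs at j=7)
Positions where it holds: {1} → 1.

1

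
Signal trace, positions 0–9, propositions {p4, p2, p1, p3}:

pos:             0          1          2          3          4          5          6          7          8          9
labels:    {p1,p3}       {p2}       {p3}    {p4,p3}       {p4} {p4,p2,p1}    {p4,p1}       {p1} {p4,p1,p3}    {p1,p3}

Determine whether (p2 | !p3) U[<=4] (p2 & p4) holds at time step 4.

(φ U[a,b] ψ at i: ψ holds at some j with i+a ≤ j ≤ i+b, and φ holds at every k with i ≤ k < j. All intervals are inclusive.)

Yes

Need some j in [4,8] with (p2 & p4), and (p2 | !p3) at every k in [4,j-1].
  j=4: (p2 & p4) false.
  j=5: (p2 & p4) holds; (p2 | !p3) holds at every k in [4,4] → satisfied.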